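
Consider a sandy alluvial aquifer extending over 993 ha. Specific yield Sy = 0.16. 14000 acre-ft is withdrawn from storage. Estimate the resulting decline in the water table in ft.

Δh ≈ 35.7 ft

A = 993 ha = 9.93 × 10^6 m²
ΔV = 14000 acre-ft = 1.727 × 10^7 m³
Δh = ΔV / (Sy × A) = 1.727 × 10^7 m³ / (0.16 × 9.93 × 10^6 m²) = 10.87 m
Δh = 10.87 m = 35.66 ft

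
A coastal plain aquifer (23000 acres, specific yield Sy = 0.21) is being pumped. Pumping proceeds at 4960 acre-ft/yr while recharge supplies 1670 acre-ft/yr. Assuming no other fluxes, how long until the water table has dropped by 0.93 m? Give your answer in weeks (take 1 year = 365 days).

t ≈ 234 weeks

A = 23000 acres = 9.308 × 10^7 m²
ΔV = Sy × A × Δh = 0.21 × 9.308 × 10^7 × 0.93 = 1.818 × 10^7 m³
Net withdrawal = 4960 − 1670 = 3290 acre-ft/yr = 11120 m³/d
t = ΔV / Q = 1.818 × 10^7 m³ / 11120 m³/d = 1635 d
t = 1635 d ≈ 233.6 weeks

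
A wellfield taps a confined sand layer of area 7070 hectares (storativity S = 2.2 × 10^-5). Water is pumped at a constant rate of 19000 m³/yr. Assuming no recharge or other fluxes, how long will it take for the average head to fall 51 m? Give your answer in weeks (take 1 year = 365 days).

t ≈ 218 weeks

A = 7070 hectares = 7.07 × 10^7 m²
ΔV = S × A × Δh = 2.2 × 10^-5 × 7.07 × 10^7 × 51 = 79330 m³
Q = 19000 m³/yr = 52.05 m³/d
t = ΔV / Q = 79330 m³ / 52.05 m³/d = 1524 d
t = 1524 d ≈ 217.7 weeks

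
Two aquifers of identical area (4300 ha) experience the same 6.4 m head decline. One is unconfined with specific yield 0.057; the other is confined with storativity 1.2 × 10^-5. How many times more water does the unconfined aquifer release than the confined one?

A = 4300 ha = 4.3 × 10^7 m²
Unconfined: ΔV_u = Sy × A × Δh = 0.057 × 4.3 × 10^7 × 6.4 = 1.569 × 10^7 m³
Confined: ΔV_c = S × A × Δh = 1.2 × 10^-5 × 4.3 × 10^7 × 6.4 = 3302 m³
Ratio = ΔV_u / ΔV_c = Sy / S = 0.057 / 1.2 × 10^-5 = 4750

ΔV_u / ΔV_c ≈ 4750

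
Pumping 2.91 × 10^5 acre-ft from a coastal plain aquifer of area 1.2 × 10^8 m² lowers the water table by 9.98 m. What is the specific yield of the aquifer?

Sy ≈ 0.3

ΔV = 2.91 × 10^5 acre-ft = 3.589 × 10^8 m³
Sy = ΔV / (A × Δh) = 3.589 × 10^8 m³ / (1.2 × 10^8 m² × 9.98 m) = 0.2997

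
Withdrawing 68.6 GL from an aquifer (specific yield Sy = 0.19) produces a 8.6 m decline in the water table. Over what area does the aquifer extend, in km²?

A ≈ 42 km²

ΔV = 68.6 GL = 6.86 × 10^7 m³
A = ΔV / (Sy × Δh) = 6.86 × 10^7 / (0.19 × 8.6) = 4.198 × 10^7 m²
A = 4.198 × 10^7 m² = 41.98 km²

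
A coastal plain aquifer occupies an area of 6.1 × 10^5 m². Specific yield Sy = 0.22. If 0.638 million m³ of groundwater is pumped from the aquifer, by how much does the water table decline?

Δh ≈ 4.75 m

ΔV = 0.638 million m³ = 6.38 × 10^5 m³
Δh = ΔV / (Sy × A) = 6.38 × 10^5 m³ / (0.22 × 6.1 × 10^5 m²) = 4.754 m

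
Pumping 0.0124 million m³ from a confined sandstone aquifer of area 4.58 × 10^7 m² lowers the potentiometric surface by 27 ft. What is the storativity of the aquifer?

Δh = 27 ft = 8.23 m
ΔV = 0.0124 million m³ = 12400 m³
S = ΔV / (A × Δh) = 12400 m³ / (4.58 × 10^7 m² × 8.23 m) = 3.29 × 10^-5

S ≈ 3.3 × 10^-5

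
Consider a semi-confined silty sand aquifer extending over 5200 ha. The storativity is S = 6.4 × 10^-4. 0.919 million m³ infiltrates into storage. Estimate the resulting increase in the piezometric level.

A = 5200 ha = 5.2 × 10^7 m²
ΔV = 0.919 million m³ = 9.19 × 10^5 m³
Δh = ΔV / (S × A) = 9.19 × 10^5 m³ / (6.4 × 10^-4 × 5.2 × 10^7 m²) = 27.61 m

Δh ≈ 27.6 m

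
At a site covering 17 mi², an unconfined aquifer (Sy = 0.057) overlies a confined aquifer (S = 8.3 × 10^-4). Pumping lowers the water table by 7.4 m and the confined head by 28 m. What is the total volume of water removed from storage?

ΔV ≈ 1.96 × 10^7 m³

A = 17 mi² = 4.403 × 10^7 m²
Unconfined: ΔV_u = Sy × A × Δh_u = 0.057 × 4.403 × 10^7 × 7.4 = 1.857 × 10^7 m³
Confined: ΔV_c = S × A × Δh_c = 8.3 × 10^-4 × 4.403 × 10^7 × 28 = 1.023 × 10^6 m³
Total ΔV = 1.857 × 10^7 + 1.023 × 10^6 = 1.96 × 10^7 m³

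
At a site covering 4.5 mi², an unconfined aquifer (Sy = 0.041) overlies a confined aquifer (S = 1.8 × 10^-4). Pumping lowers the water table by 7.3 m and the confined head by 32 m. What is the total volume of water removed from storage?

A = 4.5 mi² = 1.165 × 10^7 m²
Unconfined: ΔV_u = Sy × A × Δh_u = 0.041 × 1.165 × 10^7 × 7.3 = 3.488 × 10^6 m³
Confined: ΔV_c = S × A × Δh_c = 1.8 × 10^-4 × 1.165 × 10^7 × 32 = 67130 m³
Total ΔV = 3.488 × 10^6 + 67130 = 3.555 × 10^6 m³

ΔV ≈ 3.56 × 10^6 m³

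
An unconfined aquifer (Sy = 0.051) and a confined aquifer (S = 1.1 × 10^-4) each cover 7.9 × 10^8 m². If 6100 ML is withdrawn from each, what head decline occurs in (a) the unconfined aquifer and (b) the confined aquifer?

Δh_u ≈ 0.151 m; Δh_c ≈ 70.2 m

ΔV = 6100 ML = 6.1 × 10^6 m³
Unconfined: Δh_u = ΔV/(Sy·A) = 6.1 × 10^6/(0.051 × 7.9 × 10^8) = 0.1514 m
Confined: Δh_c = ΔV/(S·A) = 6.1 × 10^6/(1.1 × 10^-4 × 7.9 × 10^8) = 70.2 m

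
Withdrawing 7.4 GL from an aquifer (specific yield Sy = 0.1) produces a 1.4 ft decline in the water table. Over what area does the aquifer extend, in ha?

Δh = 1.4 ft = 0.4267 m
ΔV = 7.4 GL = 7.4 × 10^6 m³
A = ΔV / (Sy × Δh) = 7.4 × 10^6 / (0.1 × 0.4267) = 1.734 × 10^8 m²
A = 1.734 × 10^8 m² = 17340 ha

A ≈ 17300 ha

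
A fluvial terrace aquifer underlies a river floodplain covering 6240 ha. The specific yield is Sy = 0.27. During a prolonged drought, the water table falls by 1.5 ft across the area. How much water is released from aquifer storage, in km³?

ΔV ≈ 0.0077 km³

A = 6240 ha = 6.24 × 10^7 m²
Δh = 1.5 ft = 0.4572 m
ΔV = Sy × A × Δh = 0.27 × 6.24 × 10^7 m² × 0.4572 m = 7.703 × 10^6 m³
ΔV = 7.703 × 10^6 m³ = 0.007703 km³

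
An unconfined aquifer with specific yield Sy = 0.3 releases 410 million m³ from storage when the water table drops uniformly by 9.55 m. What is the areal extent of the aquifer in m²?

A ≈ 1.43 × 10^8 m²

ΔV = 410 million m³ = 4.1 × 10^8 m³
A = ΔV / (Sy × Δh) = 4.1 × 10^8 / (0.3 × 9.55) = 1.431 × 10^8 m²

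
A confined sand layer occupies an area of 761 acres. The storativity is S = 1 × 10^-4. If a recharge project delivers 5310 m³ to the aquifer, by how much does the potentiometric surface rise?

Δh ≈ 17.2 m

A = 761 acres = 3.08 × 10^6 m²
Δh = ΔV / (S × A) = 5310 m³ / (1 × 10^-4 × 3.08 × 10^6 m²) = 17.24 m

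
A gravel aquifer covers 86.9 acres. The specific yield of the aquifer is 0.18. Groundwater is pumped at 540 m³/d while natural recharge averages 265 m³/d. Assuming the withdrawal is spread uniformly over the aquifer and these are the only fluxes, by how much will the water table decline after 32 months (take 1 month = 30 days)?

Δh ≈ 4.17 m

A = 86.9 acres = 3.517 × 10^5 m²
Net abstraction = 540 − 265 = 275 m³/d
t = 32 months = 960 d
ΔV = Q × t = 275 m³/d × 960 d = 2.64 × 10^5 m³
Δh = ΔV / (Sy × A) = 2.64 × 10^5 / (0.18 × 3.517 × 10^5) = 4.171 m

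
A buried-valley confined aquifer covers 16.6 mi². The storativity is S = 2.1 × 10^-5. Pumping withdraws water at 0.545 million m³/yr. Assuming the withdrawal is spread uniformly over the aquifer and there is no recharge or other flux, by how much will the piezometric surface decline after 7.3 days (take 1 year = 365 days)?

Δh ≈ 12.1 m

A = 16.6 mi² = 4.299 × 10^7 m²
Q = 0.545 million m³/yr = 1493 m³/d
ΔV = Q × t = 1493 m³/d × 7.3 d = 10900 m³
Δh = ΔV / (S × A) = 10900 / (2.1 × 10^-5 × 4.299 × 10^7) = 12.07 m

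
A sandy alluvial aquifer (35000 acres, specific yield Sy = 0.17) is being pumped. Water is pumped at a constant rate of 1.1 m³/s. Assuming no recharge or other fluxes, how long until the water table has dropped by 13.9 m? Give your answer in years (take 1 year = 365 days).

t ≈ 9.65 years

A = 35000 acres = 1.416 × 10^8 m²
ΔV = Sy × A × Δh = 0.17 × 1.416 × 10^8 × 13.9 = 3.347 × 10^8 m³
Q = 1.1 m³/s = 95040 m³/d
t = ΔV / Q = 3.347 × 10^8 m³ / 95040 m³/d = 3522 d
t = 3522 d ≈ 9.648 years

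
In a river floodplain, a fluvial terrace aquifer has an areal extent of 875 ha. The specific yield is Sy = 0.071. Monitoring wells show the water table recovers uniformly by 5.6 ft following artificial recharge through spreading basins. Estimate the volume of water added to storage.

ΔV ≈ 1.06 × 10^6 m³

A = 875 ha = 8.75 × 10^6 m²
Δh = 5.6 ft = 1.707 m
ΔV = Sy × A × Δh = 0.071 × 8.75 × 10^6 m² × 1.707 m = 1.06 × 10^6 m³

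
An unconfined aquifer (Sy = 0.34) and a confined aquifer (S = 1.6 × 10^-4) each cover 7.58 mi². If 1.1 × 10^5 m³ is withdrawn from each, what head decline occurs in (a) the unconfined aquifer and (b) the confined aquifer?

A = 7.58 mi² = 1.963 × 10^7 m²
Unconfined: Δh_u = ΔV/(Sy·A) = 1.1 × 10^5/(0.34 × 1.963 × 10^7) = 0.01648 m
Confined: Δh_c = ΔV/(S·A) = 1.1 × 10^5/(1.6 × 10^-4 × 1.963 × 10^7) = 35.02 m

Δh_u ≈ 0.0165 m; Δh_c ≈ 35 m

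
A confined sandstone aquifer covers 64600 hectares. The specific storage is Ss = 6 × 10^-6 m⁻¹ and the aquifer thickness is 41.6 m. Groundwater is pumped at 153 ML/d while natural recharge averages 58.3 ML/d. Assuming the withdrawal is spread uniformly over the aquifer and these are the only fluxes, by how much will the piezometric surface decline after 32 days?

Δh ≈ 18.8 m

S = Ss × b = 6 × 10^-6 m⁻¹ × 41.6 m = 2.496 × 10^-4
A = 64600 hectares = 6.46 × 10^8 m²
Net abstraction = 153 − 58.3 = 94.7 ML/d
Q_net = 94.7 ML/d = 94700 m³/d
ΔV = Q × t = 94700 m³/d × 32 d = 3.03 × 10^6 m³
Δh = ΔV / (S × A) = 3.03 × 10^6 / (2.496 × 10^-4 × 6.46 × 10^8) = 18.79 m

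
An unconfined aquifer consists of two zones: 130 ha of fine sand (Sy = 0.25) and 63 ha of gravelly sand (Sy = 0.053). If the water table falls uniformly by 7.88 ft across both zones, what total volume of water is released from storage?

A₁ = 130 ha = 1.3 × 10^6 m²; A₂ = 63 ha = 6.3 × 10^5 m²
Δh = 7.88 ft = 2.402 m
ΔV₁ = 0.25 × 1.3 × 10^6 × 2.402 = 7.806 × 10^5 m³
ΔV₂ = 0.053 × 6.3 × 10^5 × 2.402 = 80200 m³
ΔV = ΔV₁ + ΔV₂ = 8.608 × 10^5 m³

ΔV ≈ 8.61 × 10^5 m³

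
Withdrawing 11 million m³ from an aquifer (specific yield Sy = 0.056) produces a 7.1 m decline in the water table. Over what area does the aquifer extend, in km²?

ΔV = 11 million m³ = 1.1 × 10^7 m³
A = ΔV / (Sy × Δh) = 1.1 × 10^7 / (0.056 × 7.1) = 2.767 × 10^7 m²
A = 2.767 × 10^7 m² = 27.67 km²

A ≈ 27.7 km²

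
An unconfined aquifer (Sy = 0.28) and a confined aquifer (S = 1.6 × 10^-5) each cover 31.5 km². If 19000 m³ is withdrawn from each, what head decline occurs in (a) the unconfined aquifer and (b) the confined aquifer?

Δh_u ≈ 0.00215 m; Δh_c ≈ 37.7 m

A = 31.5 km² = 3.15 × 10^7 m²
Unconfined: Δh_u = ΔV/(Sy·A) = 19000/(0.28 × 3.15 × 10^7) = 0.002154 m
Confined: Δh_c = ΔV/(S·A) = 19000/(1.6 × 10^-5 × 3.15 × 10^7) = 37.7 m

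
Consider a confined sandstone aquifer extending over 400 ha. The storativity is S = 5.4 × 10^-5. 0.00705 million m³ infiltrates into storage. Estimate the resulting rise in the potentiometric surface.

Δh ≈ 32.6 m

A = 400 ha = 4 × 10^6 m²
ΔV = 0.00705 million m³ = 7050 m³
Δh = ΔV / (S × A) = 7050 m³ / (5.4 × 10^-5 × 4 × 10^6 m²) = 32.64 m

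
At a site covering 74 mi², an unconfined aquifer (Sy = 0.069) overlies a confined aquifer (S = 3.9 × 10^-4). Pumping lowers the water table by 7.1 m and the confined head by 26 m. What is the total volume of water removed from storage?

ΔV ≈ 9.58 × 10^7 m³

A = 74 mi² = 1.917 × 10^8 m²
Unconfined: ΔV_u = Sy × A × Δh_u = 0.069 × 1.917 × 10^8 × 7.1 = 9.389 × 10^7 m³
Confined: ΔV_c = S × A × Δh_c = 3.9 × 10^-4 × 1.917 × 10^8 × 26 = 1.943 × 10^6 m³
Total ΔV = 9.389 × 10^7 + 1.943 × 10^6 = 9.584 × 10^7 m³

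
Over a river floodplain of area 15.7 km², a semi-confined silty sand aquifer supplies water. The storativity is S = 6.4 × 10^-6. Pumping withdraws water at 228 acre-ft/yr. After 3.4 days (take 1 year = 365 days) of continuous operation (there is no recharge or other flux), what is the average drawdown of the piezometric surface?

Δh ≈ 26.1 m

A = 15.7 km² = 1.57 × 10^7 m²
Q = 228 acre-ft/yr = 770.5 m³/d
ΔV = Q × t = 770.5 m³/d × 3.4 d = 2620 m³
Δh = ΔV / (S × A) = 2620 / (6.4 × 10^-6 × 1.57 × 10^7) = 26.07 m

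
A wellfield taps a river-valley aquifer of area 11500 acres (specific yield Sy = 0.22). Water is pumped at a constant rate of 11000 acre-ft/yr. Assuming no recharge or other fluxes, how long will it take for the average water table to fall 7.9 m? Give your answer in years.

A = 11500 acres = 4.654 × 10^7 m²
ΔV = Sy × A × Δh = 0.22 × 4.654 × 10^7 × 7.9 = 8.088 × 10^7 m³
Q = 11000 acre-ft/yr = 37170 m³/d
t = ΔV / Q = 8.088 × 10^7 m³ / 37170 m³/d = 2176 d
t = 2176 d ≈ 5.961 years

t ≈ 5.96 years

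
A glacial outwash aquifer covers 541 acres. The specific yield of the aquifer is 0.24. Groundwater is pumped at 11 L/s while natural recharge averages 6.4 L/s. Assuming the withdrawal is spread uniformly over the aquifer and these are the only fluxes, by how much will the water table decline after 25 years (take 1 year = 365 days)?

Δh ≈ 6.9 m

A = 541 acres = 2.189 × 10^6 m²
Net abstraction = 11 − 6.4 = 4.6 L/s
Q_net = 4.6 L/s = 397.4 m³/d
t = 25 years = 9125 d
ΔV = Q × t = 397.4 m³/d × 9125 d = 3.627 × 10^6 m³
Δh = ΔV / (Sy × A) = 3.627 × 10^6 / (0.24 × 2.189 × 10^6) = 6.902 m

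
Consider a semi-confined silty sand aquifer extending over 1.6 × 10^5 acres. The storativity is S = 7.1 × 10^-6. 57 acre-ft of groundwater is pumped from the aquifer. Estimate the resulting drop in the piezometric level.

A = 1.6 × 10^5 acres = 6.475 × 10^8 m²
ΔV = 57 acre-ft = 70310 m³
Δh = ΔV / (S × A) = 70310 m³ / (7.1 × 10^-6 × 6.475 × 10^8 m²) = 15.29 m

Δh ≈ 15.3 m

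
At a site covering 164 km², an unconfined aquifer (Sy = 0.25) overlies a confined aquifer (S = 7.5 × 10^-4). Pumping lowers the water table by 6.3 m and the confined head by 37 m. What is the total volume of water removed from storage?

ΔV ≈ 2.63 × 10^8 m³

A = 164 km² = 1.64 × 10^8 m²
Unconfined: ΔV_u = Sy × A × Δh_u = 0.25 × 1.64 × 10^8 × 6.3 = 2.583 × 10^8 m³
Confined: ΔV_c = S × A × Δh_c = 7.5 × 10^-4 × 1.64 × 10^8 × 37 = 4.551 × 10^6 m³
Total ΔV = 2.583 × 10^8 + 4.551 × 10^6 = 2.629 × 10^8 m³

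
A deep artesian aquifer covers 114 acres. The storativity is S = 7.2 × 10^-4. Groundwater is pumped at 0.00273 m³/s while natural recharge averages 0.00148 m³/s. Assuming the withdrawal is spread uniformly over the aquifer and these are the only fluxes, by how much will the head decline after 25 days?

A = 114 acres = 4.613 × 10^5 m²
Net abstraction = 0.00273 − 0.00148 = 0.00125 m³/s
Q_net = 0.00125 m³/s = 108 m³/d
ΔV = Q × t = 108 m³/d × 25 d = 2700 m³
Δh = ΔV / (S × A) = 2700 / (7.2 × 10^-4 × 4.613 × 10^5) = 8.128 m

Δh ≈ 8.13 m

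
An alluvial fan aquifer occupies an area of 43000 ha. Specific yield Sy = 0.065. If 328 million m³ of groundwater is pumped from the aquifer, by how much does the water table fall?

A = 43000 ha = 4.3 × 10^8 m²
ΔV = 328 million m³ = 3.28 × 10^8 m³
Δh = ΔV / (Sy × A) = 3.28 × 10^8 m³ / (0.065 × 4.3 × 10^8 m²) = 11.74 m

Δh ≈ 11.7 m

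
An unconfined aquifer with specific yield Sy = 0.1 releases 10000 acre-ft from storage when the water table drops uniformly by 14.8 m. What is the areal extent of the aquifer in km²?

ΔV = 10000 acre-ft = 1.233 × 10^7 m³
A = ΔV / (Sy × Δh) = 1.233 × 10^7 / (0.1 × 14.8) = 8.334 × 10^6 m²
A = 8.334 × 10^6 m² = 8.334 km²

A ≈ 8.33 km²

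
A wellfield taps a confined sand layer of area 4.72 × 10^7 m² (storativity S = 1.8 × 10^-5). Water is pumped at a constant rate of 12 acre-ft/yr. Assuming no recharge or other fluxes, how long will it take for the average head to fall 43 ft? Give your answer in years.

t ≈ 0.752 years

Δh = 43 ft = 13.11 m
ΔV = S × A × Δh = 1.8 × 10^-5 × 4.72 × 10^7 × 13.11 = 11140 m³
Q = 12 acre-ft/yr = 40.55 m³/d
t = ΔV / Q = 11140 m³ / 40.55 m³/d = 274.6 d
t = 274.6 d ≈ 0.7523 years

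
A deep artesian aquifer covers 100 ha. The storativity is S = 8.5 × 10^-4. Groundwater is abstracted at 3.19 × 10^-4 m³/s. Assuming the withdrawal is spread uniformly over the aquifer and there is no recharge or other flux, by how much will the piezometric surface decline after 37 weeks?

Δh ≈ 8.4 m

A = 100 ha = 1 × 10^6 m²
Q = 3.19 × 10^-4 m³/s = 27.56 m³/d
t = 37 weeks = 259 d
ΔV = Q × t = 27.56 m³/d × 259 d = 7138 m³
Δh = ΔV / (S × A) = 7138 / (8.5 × 10^-4 × 1 × 10^6) = 8.398 m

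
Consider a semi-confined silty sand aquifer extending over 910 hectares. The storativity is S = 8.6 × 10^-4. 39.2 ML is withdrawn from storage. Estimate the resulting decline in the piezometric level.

A = 910 hectares = 9.1 × 10^6 m²
ΔV = 39.2 ML = 39200 m³
Δh = ΔV / (S × A) = 39200 m³ / (8.6 × 10^-4 × 9.1 × 10^6 m²) = 5.009 m

Δh ≈ 5.01 m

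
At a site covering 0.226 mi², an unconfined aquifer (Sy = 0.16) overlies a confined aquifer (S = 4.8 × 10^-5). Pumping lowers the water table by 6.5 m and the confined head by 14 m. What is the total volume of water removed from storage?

A = 0.226 mi² = 5.853 × 10^5 m²
Unconfined: ΔV_u = Sy × A × Δh_u = 0.16 × 5.853 × 10^5 × 6.5 = 6.088 × 10^5 m³
Confined: ΔV_c = S × A × Δh_c = 4.8 × 10^-5 × 5.853 × 10^5 × 14 = 393.3 m³
Total ΔV = 6.088 × 10^5 + 393.3 = 6.091 × 10^5 m³

ΔV ≈ 6.09 × 10^5 m³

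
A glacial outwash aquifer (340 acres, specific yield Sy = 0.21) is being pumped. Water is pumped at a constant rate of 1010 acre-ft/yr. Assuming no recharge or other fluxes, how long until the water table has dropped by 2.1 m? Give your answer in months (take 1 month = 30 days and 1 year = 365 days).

t ≈ 5.93 months

A = 340 acres = 1.376 × 10^6 m²
ΔV = Sy × A × Δh = 0.21 × 1.376 × 10^6 × 2.1 = 6.068 × 10^5 m³
Q = 1010 acre-ft/yr = 3413 m³/d
t = ΔV / Q = 6.068 × 10^5 m³ / 3413 m³/d = 177.8 d
t = 177.8 d ≈ 5.926 months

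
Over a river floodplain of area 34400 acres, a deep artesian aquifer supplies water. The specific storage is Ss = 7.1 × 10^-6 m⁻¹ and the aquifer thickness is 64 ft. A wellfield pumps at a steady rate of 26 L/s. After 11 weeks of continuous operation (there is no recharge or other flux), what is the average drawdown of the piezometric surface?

b = 64 ft = 19.51 m
S = Ss × b = 7.1 × 10^-6 m⁻¹ × 19.51 m = 1.385 × 10^-4
A = 34400 acres = 1.392 × 10^8 m²
Q = 26 L/s = 2246 m³/d
t = 11 weeks = 77 d
ΔV = Q × t = 2246 m³/d × 77 d = 1.73 × 10^5 m³
Δh = ΔV / (S × A) = 1.73 × 10^5 / (1.385 × 10^-4 × 1.392 × 10^8) = 8.971 m

Δh ≈ 8.97 m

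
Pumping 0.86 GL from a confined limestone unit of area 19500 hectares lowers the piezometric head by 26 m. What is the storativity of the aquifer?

S ≈ 1.7 × 10^-4

A = 19500 hectares = 1.95 × 10^8 m²
ΔV = 0.86 GL = 8.6 × 10^5 m³
S = ΔV / (A × Δh) = 8.6 × 10^5 m³ / (1.95 × 10^8 m² × 26 m) = 1.696 × 10^-4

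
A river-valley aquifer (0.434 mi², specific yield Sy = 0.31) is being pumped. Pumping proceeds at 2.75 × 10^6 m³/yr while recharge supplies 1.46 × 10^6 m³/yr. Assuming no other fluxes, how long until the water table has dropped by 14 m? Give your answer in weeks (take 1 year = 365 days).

A = 0.434 mi² = 1.124 × 10^6 m²
ΔV = Sy × A × Δh = 0.31 × 1.124 × 10^6 × 14 = 4.878 × 10^6 m³
Net withdrawal = 2.75 × 10^6 − 1.46 × 10^6 = 1.29 × 10^6 m³/yr = 3534 m³/d
t = ΔV / Q = 4.878 × 10^6 m³ / 3534 m³/d = 1380 d
t = 1380 d ≈ 197.2 weeks

t ≈ 197 weeks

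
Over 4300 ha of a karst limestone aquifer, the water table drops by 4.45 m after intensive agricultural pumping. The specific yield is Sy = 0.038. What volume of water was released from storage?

A = 4300 ha = 4.3 × 10^7 m²
ΔV = Sy × A × Δh = 0.038 × 4.3 × 10^7 m² × 4.45 m = 7.271 × 10^6 m³

ΔV ≈ 7.27 × 10^6 m³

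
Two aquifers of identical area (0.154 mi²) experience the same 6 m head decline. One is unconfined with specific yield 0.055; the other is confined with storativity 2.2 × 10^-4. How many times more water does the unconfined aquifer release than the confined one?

ΔV_u / ΔV_c ≈ 250

A = 0.154 mi² = 3.989 × 10^5 m²
Unconfined: ΔV_u = Sy × A × Δh = 0.055 × 3.989 × 10^5 × 6 = 1.316 × 10^5 m³
Confined: ΔV_c = S × A × Δh = 2.2 × 10^-4 × 3.989 × 10^5 × 6 = 526.5 m³
Ratio = ΔV_u / ΔV_c = Sy / S = 0.055 / 2.2 × 10^-4 = 250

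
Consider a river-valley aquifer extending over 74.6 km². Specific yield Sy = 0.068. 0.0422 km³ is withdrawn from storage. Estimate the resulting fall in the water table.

A = 74.6 km² = 7.46 × 10^7 m²
ΔV = 0.0422 km³ = 4.22 × 10^7 m³
Δh = ΔV / (Sy × A) = 4.22 × 10^7 m³ / (0.068 × 7.46 × 10^7 m²) = 8.319 m

Δh ≈ 8.32 m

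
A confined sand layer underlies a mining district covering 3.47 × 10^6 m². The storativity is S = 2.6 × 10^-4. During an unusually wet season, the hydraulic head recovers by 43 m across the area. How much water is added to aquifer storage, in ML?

ΔV ≈ 38.8 ML

ΔV = S × A × Δh = 2.6 × 10^-4 × 3.47 × 10^6 m² × 43 m = 38790 m³
ΔV = 38790 m³ = 38.79 ML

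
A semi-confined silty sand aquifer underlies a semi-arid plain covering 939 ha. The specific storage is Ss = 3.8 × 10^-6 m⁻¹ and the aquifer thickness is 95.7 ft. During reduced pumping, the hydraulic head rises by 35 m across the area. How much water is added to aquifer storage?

b = 95.7 ft = 29.17 m
S = Ss × b = 3.8 × 10^-6 m⁻¹ × 29.17 m = 1.108 × 10^-4
A = 939 ha = 9.39 × 10^6 m²
ΔV = S × A × Δh = 1.108 × 10^-4 × 9.39 × 10^6 m² × 35 m = 36430 m³

ΔV ≈ 36400 m³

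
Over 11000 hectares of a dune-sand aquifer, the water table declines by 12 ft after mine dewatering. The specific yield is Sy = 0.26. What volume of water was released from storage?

ΔV ≈ 1.05 × 10^8 m³

A = 11000 hectares = 1.1 × 10^8 m²
Δh = 12 ft = 3.658 m
ΔV = Sy × A × Δh = 0.26 × 1.1 × 10^8 m² × 3.658 m = 1.046 × 10^8 m³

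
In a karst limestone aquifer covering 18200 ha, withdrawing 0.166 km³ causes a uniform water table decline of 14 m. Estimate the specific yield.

Sy ≈ 0.065

A = 18200 ha = 1.82 × 10^8 m²
ΔV = 0.166 km³ = 1.66 × 10^8 m³
Sy = ΔV / (A × Δh) = 1.66 × 10^8 m³ / (1.82 × 10^8 m² × 14 m) = 0.06515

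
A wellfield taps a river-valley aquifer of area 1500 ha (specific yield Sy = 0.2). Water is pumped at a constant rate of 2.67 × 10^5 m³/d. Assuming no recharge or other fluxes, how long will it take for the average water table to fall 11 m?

A = 1500 ha = 1.5 × 10^7 m²
ΔV = Sy × A × Δh = 0.2 × 1.5 × 10^7 × 11 = 3.3 × 10^7 m³
t = ΔV / Q = 3.3 × 10^7 m³ / 2.67 × 10^5 m³/d = 123.6 d

t ≈ 124 days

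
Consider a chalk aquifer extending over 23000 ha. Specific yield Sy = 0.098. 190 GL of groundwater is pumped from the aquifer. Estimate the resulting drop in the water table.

A = 23000 ha = 2.3 × 10^8 m²
ΔV = 190 GL = 1.9 × 10^8 m³
Δh = ΔV / (Sy × A) = 1.9 × 10^8 m³ / (0.098 × 2.3 × 10^8 m²) = 8.429 m

Δh ≈ 8.43 m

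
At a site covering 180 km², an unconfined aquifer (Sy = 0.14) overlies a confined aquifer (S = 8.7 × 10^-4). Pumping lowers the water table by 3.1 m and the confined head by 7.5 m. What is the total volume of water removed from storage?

A = 180 km² = 1.8 × 10^8 m²
Unconfined: ΔV_u = Sy × A × Δh_u = 0.14 × 1.8 × 10^8 × 3.1 = 7.812 × 10^7 m³
Confined: ΔV_c = S × A × Δh_c = 8.7 × 10^-4 × 1.8 × 10^8 × 7.5 = 1.175 × 10^6 m³
Total ΔV = 7.812 × 10^7 + 1.175 × 10^6 = 7.929 × 10^7 m³

ΔV ≈ 7.93 × 10^7 m³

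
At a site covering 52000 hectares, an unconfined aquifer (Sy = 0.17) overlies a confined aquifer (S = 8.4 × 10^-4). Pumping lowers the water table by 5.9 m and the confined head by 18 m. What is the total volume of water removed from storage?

ΔV ≈ 5.29 × 10^8 m³

A = 52000 hectares = 5.2 × 10^8 m²
Unconfined: ΔV_u = Sy × A × Δh_u = 0.17 × 5.2 × 10^8 × 5.9 = 5.216 × 10^8 m³
Confined: ΔV_c = S × A × Δh_c = 8.4 × 10^-4 × 5.2 × 10^8 × 18 = 7.862 × 10^6 m³
Total ΔV = 5.216 × 10^8 + 7.862 × 10^6 = 5.294 × 10^8 m³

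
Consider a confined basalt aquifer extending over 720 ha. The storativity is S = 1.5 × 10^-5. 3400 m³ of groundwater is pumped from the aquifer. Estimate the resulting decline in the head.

A = 720 ha = 7.2 × 10^6 m²
Δh = ΔV / (S × A) = 3400 m³ / (1.5 × 10^-5 × 7.2 × 10^6 m²) = 31.48 m

Δh ≈ 31.5 m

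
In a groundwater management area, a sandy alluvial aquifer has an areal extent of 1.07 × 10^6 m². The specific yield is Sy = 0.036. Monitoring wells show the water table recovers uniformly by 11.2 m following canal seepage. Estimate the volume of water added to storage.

ΔV = Sy × A × Δh = 0.036 × 1.07 × 10^6 m² × 11.2 m = 4.314 × 10^5 m³

ΔV ≈ 4.31 × 10^5 m³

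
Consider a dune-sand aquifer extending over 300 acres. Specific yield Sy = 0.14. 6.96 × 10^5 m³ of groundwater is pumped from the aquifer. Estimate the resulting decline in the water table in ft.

Δh ≈ 13.4 ft

A = 300 acres = 1.214 × 10^6 m²
Δh = ΔV / (Sy × A) = 6.96 × 10^5 m³ / (0.14 × 1.214 × 10^6 m²) = 4.095 m
Δh = 4.095 m = 13.43 ft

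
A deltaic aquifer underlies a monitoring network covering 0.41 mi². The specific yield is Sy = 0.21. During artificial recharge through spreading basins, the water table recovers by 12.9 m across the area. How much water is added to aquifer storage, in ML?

ΔV ≈ 2880 ML

A = 0.41 mi² = 1.062 × 10^6 m²
ΔV = Sy × A × Δh = 0.21 × 1.062 × 10^6 m² × 12.9 m = 2.877 × 10^6 m³
ΔV = 2.877 × 10^6 m³ = 2877 ML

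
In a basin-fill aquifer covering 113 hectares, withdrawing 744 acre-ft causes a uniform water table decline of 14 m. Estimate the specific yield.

A = 113 hectares = 1.13 × 10^6 m²
ΔV = 744 acre-ft = 9.177 × 10^5 m³
Sy = ΔV / (A × Δh) = 9.177 × 10^5 m³ / (1.13 × 10^6 m² × 14 m) = 0.05801

Sy ≈ 0.058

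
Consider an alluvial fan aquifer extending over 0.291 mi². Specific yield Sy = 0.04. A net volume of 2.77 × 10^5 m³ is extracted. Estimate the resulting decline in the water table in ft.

A = 0.291 mi² = 7.537 × 10^5 m²
Δh = ΔV / (Sy × A) = 2.77 × 10^5 m³ / (0.04 × 7.537 × 10^5 m²) = 9.188 m
Δh = 9.188 m = 30.14 ft

Δh ≈ 30.1 ft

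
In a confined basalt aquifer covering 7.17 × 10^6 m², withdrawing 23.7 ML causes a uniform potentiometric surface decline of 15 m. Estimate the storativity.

ΔV = 23.7 ML = 23700 m³
S = ΔV / (A × Δh) = 23700 m³ / (7.17 × 10^6 m² × 15 m) = 2.204 × 10^-4

S ≈ 2.2 × 10^-4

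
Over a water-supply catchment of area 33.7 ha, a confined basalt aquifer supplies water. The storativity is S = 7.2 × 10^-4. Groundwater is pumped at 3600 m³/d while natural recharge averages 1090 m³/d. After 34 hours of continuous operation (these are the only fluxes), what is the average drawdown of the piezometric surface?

A = 33.7 ha = 3.37 × 10^5 m²
Net abstraction = 3600 − 1090 = 2510 m³/d
t = 34 hours = 1.417 d
ΔV = Q × t = 2510 m³/d × 1.417 d = 3556 m³
Δh = ΔV / (S × A) = 3556 / (7.2 × 10^-4 × 3.37 × 10^5) = 14.65 m

Δh ≈ 14.7 m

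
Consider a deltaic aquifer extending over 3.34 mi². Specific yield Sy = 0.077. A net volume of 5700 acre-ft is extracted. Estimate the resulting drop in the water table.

A = 3.34 mi² = 8.651 × 10^6 m²
ΔV = 5700 acre-ft = 7.031 × 10^6 m³
Δh = ΔV / (Sy × A) = 7.031 × 10^6 m³ / (0.077 × 8.651 × 10^6 m²) = 10.56 m

Δh ≈ 10.6 m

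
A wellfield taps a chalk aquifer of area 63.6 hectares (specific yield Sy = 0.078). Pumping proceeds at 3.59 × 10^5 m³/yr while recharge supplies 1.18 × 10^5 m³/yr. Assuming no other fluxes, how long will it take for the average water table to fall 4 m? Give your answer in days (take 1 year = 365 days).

t ≈ 301 days

A = 63.6 hectares = 6.36 × 10^5 m²
ΔV = Sy × A × Δh = 0.078 × 6.36 × 10^5 × 4 = 1.984 × 10^5 m³
Net withdrawal = 3.59 × 10^5 − 1.18 × 10^5 = 2.41 × 10^5 m³/yr = 660.3 m³/d
t = ΔV / Q = 1.984 × 10^5 m³ / 660.3 m³/d = 300.5 d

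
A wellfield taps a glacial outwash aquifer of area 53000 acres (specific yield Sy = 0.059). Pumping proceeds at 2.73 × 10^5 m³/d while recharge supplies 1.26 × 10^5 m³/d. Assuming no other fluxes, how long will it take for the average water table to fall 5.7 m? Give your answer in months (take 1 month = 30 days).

A = 53000 acres = 2.145 × 10^8 m²
ΔV = Sy × A × Δh = 0.059 × 2.145 × 10^8 × 5.7 = 7.213 × 10^7 m³
Net withdrawal = 2.73 × 10^5 − 1.26 × 10^5 = 1.47 × 10^5 m³/d
t = ΔV / Q = 7.213 × 10^7 m³ / 1.47 × 10^5 m³/d = 490.7 d
t = 490.7 d ≈ 16.36 months

t ≈ 16.4 months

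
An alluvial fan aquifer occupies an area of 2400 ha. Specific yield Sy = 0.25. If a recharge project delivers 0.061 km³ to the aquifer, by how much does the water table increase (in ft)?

A = 2400 ha = 2.4 × 10^7 m²
ΔV = 0.061 km³ = 6.1 × 10^7 m³
Δh = ΔV / (Sy × A) = 6.1 × 10^7 m³ / (0.25 × 2.4 × 10^7 m²) = 10.17 m
Δh = 10.17 m = 33.36 ft

Δh ≈ 33.4 ft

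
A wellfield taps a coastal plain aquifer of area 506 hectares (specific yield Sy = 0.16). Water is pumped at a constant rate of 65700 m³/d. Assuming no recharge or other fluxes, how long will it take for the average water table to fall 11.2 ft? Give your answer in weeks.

A = 506 hectares = 5.06 × 10^6 m²
Δh = 11.2 ft = 3.414 m
ΔV = Sy × A × Δh = 0.16 × 5.06 × 10^6 × 3.414 = 2.764 × 10^6 m³
t = ΔV / Q = 2.764 × 10^6 m³ / 65700 m³/d = 42.07 d
t = 42.07 d ≈ 6.01 weeks

t ≈ 6.01 weeks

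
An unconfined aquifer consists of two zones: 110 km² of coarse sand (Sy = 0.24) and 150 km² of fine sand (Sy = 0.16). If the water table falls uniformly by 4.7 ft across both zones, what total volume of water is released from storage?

A₁ = 110 km² = 1.1 × 10^8 m²; A₂ = 150 km² = 1.5 × 10^8 m²
Δh = 4.7 ft = 1.433 m
ΔV₁ = 0.24 × 1.1 × 10^8 × 1.433 = 3.782 × 10^7 m³
ΔV₂ = 0.16 × 1.5 × 10^8 × 1.433 = 3.438 × 10^7 m³
ΔV = ΔV₁ + ΔV₂ = 7.22 × 10^7 m³

ΔV ≈ 7.22 × 10^7 m³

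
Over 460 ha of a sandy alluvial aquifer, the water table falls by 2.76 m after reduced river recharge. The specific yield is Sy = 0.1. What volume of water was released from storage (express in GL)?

A = 460 ha = 4.6 × 10^6 m²
ΔV = Sy × A × Δh = 0.1 × 4.6 × 10^6 m² × 2.76 m = 1.27 × 10^6 m³
ΔV = 1.27 × 10^6 m³ = 1.27 GL

ΔV ≈ 1.27 GL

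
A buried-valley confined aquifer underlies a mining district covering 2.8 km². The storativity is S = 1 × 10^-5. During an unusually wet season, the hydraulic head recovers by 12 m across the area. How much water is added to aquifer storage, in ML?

ΔV ≈ 0.336 ML

A = 2.8 km² = 2.8 × 10^6 m²
ΔV = S × A × Δh = 1 × 10^-5 × 2.8 × 10^6 m² × 12 m = 336 m³
ΔV = 336 m³ = 0.336 ML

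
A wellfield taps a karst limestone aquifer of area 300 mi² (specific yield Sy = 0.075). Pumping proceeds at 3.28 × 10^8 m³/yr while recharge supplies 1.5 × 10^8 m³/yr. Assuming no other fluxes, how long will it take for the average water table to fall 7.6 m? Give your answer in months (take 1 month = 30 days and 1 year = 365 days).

A = 300 mi² = 7.77 × 10^8 m²
ΔV = Sy × A × Δh = 0.075 × 7.77 × 10^8 × 7.6 = 4.429 × 10^8 m³
Net withdrawal = 3.28 × 10^8 − 1.5 × 10^8 = 1.78 × 10^8 m³/yr = 4.877 × 10^5 m³/d
t = ΔV / Q = 4.429 × 10^8 m³ / 4.877 × 10^5 m³/d = 908.2 d
t = 908.2 d ≈ 30.27 months

t ≈ 30.3 months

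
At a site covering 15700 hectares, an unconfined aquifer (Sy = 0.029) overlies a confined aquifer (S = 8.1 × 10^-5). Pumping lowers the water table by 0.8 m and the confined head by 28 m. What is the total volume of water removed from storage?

A = 15700 hectares = 1.57 × 10^8 m²
Unconfined: ΔV_u = Sy × A × Δh_u = 0.029 × 1.57 × 10^8 × 0.8 = 3.642 × 10^6 m³
Confined: ΔV_c = S × A × Δh_c = 8.1 × 10^-5 × 1.57 × 10^8 × 28 = 3.561 × 10^5 m³
Total ΔV = 3.642 × 10^6 + 3.561 × 10^5 = 3.998 × 10^6 m³

ΔV ≈ 4 × 10^6 m³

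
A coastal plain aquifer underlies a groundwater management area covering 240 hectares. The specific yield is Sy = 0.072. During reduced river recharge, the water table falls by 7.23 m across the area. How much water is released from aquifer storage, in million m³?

ΔV ≈ 1.25 million m³

A = 240 hectares = 2.4 × 10^6 m²
ΔV = Sy × A × Δh = 0.072 × 2.4 × 10^6 m² × 7.23 m = 1.249 × 10^6 m³
ΔV = 1.249 × 10^6 m³ = 1.249 million m³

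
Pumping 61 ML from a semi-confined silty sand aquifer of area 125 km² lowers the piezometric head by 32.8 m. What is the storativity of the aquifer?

S ≈ 1.5 × 10^-5

A = 125 km² = 1.25 × 10^8 m²
ΔV = 61 ML = 61000 m³
S = ΔV / (A × Δh) = 61000 m³ / (1.25 × 10^8 m² × 32.8 m) = 1.488 × 10^-5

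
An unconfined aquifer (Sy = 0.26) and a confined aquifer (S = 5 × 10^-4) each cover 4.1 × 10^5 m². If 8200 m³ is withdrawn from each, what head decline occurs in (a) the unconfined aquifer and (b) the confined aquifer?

Unconfined: Δh_u = ΔV/(Sy·A) = 8200/(0.26 × 4.1 × 10^5) = 0.07692 m
Confined: Δh_c = ΔV/(S·A) = 8200/(5 × 10^-4 × 4.1 × 10^5) = 40 m

Δh_u ≈ 0.0769 m; Δh_c ≈ 40 m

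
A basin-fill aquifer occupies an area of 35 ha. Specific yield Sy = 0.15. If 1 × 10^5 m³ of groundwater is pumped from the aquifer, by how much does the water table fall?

Δh ≈ 1.9 m

A = 35 ha = 3.5 × 10^5 m²
Δh = ΔV / (Sy × A) = 1 × 10^5 m³ / (0.15 × 3.5 × 10^5 m²) = 1.905 m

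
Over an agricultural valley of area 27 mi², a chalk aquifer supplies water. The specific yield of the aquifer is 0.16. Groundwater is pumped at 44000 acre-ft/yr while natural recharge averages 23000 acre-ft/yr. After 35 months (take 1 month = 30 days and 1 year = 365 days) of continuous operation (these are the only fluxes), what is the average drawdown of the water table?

A = 27 mi² = 6.993 × 10^7 m²
Net abstraction = 44000 − 23000 = 21000 acre-ft/yr
Q_net = 21000 acre-ft/yr = 70970 m³/d
t = 35 months = 1050 d
ΔV = Q × t = 70970 m³/d × 1050 d = 7.452 × 10^7 m³
Δh = ΔV / (Sy × A) = 7.452 × 10^7 / (0.16 × 6.993 × 10^7) = 6.66 m

Δh ≈ 6.66 m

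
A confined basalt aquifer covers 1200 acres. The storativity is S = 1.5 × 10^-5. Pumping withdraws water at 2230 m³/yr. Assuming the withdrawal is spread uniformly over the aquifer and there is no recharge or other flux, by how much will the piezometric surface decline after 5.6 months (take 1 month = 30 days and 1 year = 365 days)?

A = 1200 acres = 4.856 × 10^6 m²
Q = 2230 m³/yr = 6.11 m³/d
t = 5.6 months = 168 d
ΔV = Q × t = 6.11 m³/d × 168 d = 1026 m³
Δh = ΔV / (S × A) = 1026 / (1.5 × 10^-5 × 4.856 × 10^6) = 14.09 m

Δh ≈ 14.1 m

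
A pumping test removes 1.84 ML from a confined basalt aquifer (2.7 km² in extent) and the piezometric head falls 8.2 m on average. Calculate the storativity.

A = 2.7 km² = 2.7 × 10^6 m²
ΔV = 1.84 ML = 1840 m³
S = ΔV / (A × Δh) = 1840 m³ / (2.7 × 10^6 m² × 8.2 m) = 8.311 × 10^-5

S ≈ 8.3 × 10^-5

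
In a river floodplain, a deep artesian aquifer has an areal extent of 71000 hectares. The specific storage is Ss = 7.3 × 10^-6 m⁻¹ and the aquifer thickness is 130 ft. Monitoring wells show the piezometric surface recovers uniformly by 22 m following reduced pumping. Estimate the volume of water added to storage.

b = 130 ft = 39.62 m
S = Ss × b = 7.3 × 10^-6 m⁻¹ × 39.62 m = 2.893 × 10^-4
A = 71000 hectares = 7.1 × 10^8 m²
ΔV = S × A × Δh = 2.893 × 10^-4 × 7.1 × 10^8 m² × 22 m = 4.518 × 10^6 m³

ΔV ≈ 4.52 × 10^6 m³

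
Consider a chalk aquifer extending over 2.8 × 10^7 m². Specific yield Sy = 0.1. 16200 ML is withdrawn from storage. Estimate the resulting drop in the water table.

Δh ≈ 5.79 m

ΔV = 16200 ML = 1.62 × 10^7 m³
Δh = ΔV / (Sy × A) = 1.62 × 10^7 m³ / (0.1 × 2.8 × 10^7 m²) = 5.786 m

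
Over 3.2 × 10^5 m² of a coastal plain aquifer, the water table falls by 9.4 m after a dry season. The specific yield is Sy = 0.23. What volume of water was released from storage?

ΔV ≈ 6.92 × 10^5 m³

ΔV = Sy × A × Δh = 0.23 × 3.2 × 10^5 m² × 9.4 m = 6.918 × 10^5 m³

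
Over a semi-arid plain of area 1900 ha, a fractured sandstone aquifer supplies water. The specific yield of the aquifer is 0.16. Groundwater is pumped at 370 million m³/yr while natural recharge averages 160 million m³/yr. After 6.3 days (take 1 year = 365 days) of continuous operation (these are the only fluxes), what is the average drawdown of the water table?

Δh ≈ 1.19 m

A = 1900 ha = 1.9 × 10^7 m²
Net abstraction = 370 − 160 = 210 million m³/yr
Q_net = 210 million m³/yr = 5.753 × 10^5 m³/d
ΔV = Q × t = 5.753 × 10^5 m³/d × 6.3 d = 3.625 × 10^6 m³
Δh = ΔV / (Sy × A) = 3.625 × 10^6 / (0.16 × 1.9 × 10^7) = 1.192 m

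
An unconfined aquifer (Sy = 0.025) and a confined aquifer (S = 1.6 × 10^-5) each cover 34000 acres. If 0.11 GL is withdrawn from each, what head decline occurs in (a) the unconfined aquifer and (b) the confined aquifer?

A = 34000 acres = 1.376 × 10^8 m²
ΔV = 0.11 GL = 1.1 × 10^5 m³
Unconfined: Δh_u = ΔV/(Sy·A) = 1.1 × 10^5/(0.025 × 1.376 × 10^8) = 0.03198 m
Confined: Δh_c = ΔV/(S·A) = 1.1 × 10^5/(1.6 × 10^-5 × 1.376 × 10^8) = 49.97 m

Δh_u ≈ 0.032 m; Δh_c ≈ 50 m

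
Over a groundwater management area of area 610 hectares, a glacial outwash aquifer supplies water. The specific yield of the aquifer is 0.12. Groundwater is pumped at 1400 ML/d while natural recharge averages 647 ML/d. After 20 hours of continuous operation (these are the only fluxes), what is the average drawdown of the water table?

A = 610 hectares = 6.1 × 10^6 m²
Net abstraction = 1400 − 647 = 753 ML/d
Q_net = 753 ML/d = 7.53 × 10^5 m³/d
t = 20 hours = 0.8333 d
ΔV = Q × t = 7.53 × 10^5 m³/d × 0.8333 d = 6.275 × 10^5 m³
Δh = ΔV / (Sy × A) = 6.275 × 10^5 / (0.12 × 6.1 × 10^6) = 0.8572 m

Δh ≈ 0.857 m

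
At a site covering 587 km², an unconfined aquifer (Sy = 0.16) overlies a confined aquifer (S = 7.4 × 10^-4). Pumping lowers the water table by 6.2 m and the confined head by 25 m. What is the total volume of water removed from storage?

A = 587 km² = 5.87 × 10^8 m²
Unconfined: ΔV_u = Sy × A × Δh_u = 0.16 × 5.87 × 10^8 × 6.2 = 5.823 × 10^8 m³
Confined: ΔV_c = S × A × Δh_c = 7.4 × 10^-4 × 5.87 × 10^8 × 25 = 1.086 × 10^7 m³
Total ΔV = 5.823 × 10^8 + 1.086 × 10^7 = 5.932 × 10^8 m³

ΔV ≈ 5.93 × 10^8 m³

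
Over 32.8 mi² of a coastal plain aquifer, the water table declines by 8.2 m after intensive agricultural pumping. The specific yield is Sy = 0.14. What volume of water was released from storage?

A = 32.8 mi² = 8.495 × 10^7 m²
ΔV = Sy × A × Δh = 0.14 × 8.495 × 10^7 m² × 8.2 m = 9.752 × 10^7 m³

ΔV ≈ 9.75 × 10^7 m³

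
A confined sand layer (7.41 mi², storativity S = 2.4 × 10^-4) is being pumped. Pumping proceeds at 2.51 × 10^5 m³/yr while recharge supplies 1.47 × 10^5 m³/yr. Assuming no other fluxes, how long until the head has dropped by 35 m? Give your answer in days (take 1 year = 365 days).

A = 7.41 mi² = 1.919 × 10^7 m²
ΔV = S × A × Δh = 2.4 × 10^-4 × 1.919 × 10^7 × 35 = 1.612 × 10^5 m³
Net withdrawal = 2.51 × 10^5 − 1.47 × 10^5 = 1.04 × 10^5 m³/yr = 284.9 m³/d
t = ΔV / Q = 1.612 × 10^5 m³ / 284.9 m³/d = 565.8 d

t ≈ 566 days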